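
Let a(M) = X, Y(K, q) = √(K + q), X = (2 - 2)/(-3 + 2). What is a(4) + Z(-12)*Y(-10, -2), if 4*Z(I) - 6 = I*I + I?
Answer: 69*I*√3 ≈ 119.51*I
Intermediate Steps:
X = 0 (X = 0/(-1) = 0*(-1) = 0)
a(M) = 0
Z(I) = 3/2 + I/4 + I²/4 (Z(I) = 3/2 + (I*I + I)/4 = 3/2 + (I² + I)/4 = 3/2 + (I + I²)/4 = 3/2 + (I/4 + I²/4) = 3/2 + I/4 + I²/4)
a(4) + Z(-12)*Y(-10, -2) = 0 + (3/2 + (¼)*(-12) + (¼)*(-12)²)*√(-10 - 2) = 0 + (3/2 - 3 + (¼)*144)*√(-12) = 0 + (3/2 - 3 + 36)*(2*I*√3) = 0 + 69*(2*I*√3)/2 = 0 + 69*I*√3 = 69*I*√3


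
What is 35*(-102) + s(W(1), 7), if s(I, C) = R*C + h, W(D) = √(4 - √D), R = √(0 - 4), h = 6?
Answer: -3564 + 14*I ≈ -3564.0 + 14.0*I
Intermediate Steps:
R = 2*I (R = √(-4) = 2*I ≈ 2.0*I)
s(I, C) = 6 + 2*I*C (s(I, C) = (2*I)*C + 6 = 2*I*C + 6 = 6 + 2*I*C)
35*(-102) + s(W(1), 7) = 35*(-102) + (6 + 2*I*7) = -3570 + (6 + 14*I) = -3564 + 14*I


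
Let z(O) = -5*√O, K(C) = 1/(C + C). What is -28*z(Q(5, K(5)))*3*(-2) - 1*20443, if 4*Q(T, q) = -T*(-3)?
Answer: -20443 - 420*√15 ≈ -22070.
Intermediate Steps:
K(C) = 1/(2*C)
Q(T, q) = 3*T/4 (Q(T, q) = (-T*(-3))/4 = (3*T)/4 = 3*T/4)
-28*z(Q(5, K(5)))*3*(-2) - 1*20443 = -28*(-5*√15/2)*3*(-2) - 1*20443 = -28*(-5*√15/2)*3*(-2) - 20443 = -(-210)*√15*(-2) - 20443 = (210*√15)*(-2) - 20443 = -420*√15 - 20443 = -20443 - 420*√15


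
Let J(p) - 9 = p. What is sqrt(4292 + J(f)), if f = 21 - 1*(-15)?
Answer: sqrt(4337) ≈ 65.856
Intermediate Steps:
f = 36 (f = 21 + 15 = 36)
J(p) = 9 + p
sqrt(4292 + J(f)) = sqrt(4292 + (9 + 36)) = sqrt(4292 + 45) = sqrt(4337)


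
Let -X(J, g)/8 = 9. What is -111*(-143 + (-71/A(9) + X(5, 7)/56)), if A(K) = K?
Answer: 354719/21 ≈ 16891.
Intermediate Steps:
X(J, g) = -72 (X(J, g) = -8*9 = -72)
-111*(-143 + (-71/A(9) + X(5, 7)/56)) = -111*(-143 + (-71/9 - 72/56)) = -111*(-143 + (-71*1/9 - 72*1/56)) = -111*(-143 + (-71/9 - 9/7)) = -111*(-143 - 578/63) = -111*(-9587/63) = 354719/21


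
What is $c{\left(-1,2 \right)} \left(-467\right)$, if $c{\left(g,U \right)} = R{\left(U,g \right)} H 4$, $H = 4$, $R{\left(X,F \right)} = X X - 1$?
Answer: $-22416$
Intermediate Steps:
$R{\left(X,F \right)} = -1 + X^{2}$ ($R{\left(X,F \right)} = X^{2} - 1 = -1 + X^{2}$)
$c{\left(g,U \right)} = -16 + 16 U^{2}$ ($c{\left(g,U \right)} = \left(-1 + U^{2}\right) 4 \cdot 4 = \left(-4 + 4 U^{2}\right) 4 = -16 + 16 U^{2}$)
$c{\left(-1,2 \right)} \left(-467\right) = \left(-16 + 16 \cdot 2^{2}\right) \left(-467\right) = \left(-16 + 16 \cdot 4\right) \left(-467\right) = \left(-16 + 64\right) \left(-467\right) = 48 \left(-467\right) = -22416$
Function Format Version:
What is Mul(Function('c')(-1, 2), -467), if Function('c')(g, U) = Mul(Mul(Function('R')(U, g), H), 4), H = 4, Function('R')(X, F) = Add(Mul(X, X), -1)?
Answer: -22416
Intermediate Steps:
Function('R')(X, F) = Add(-1, Pow(X, 2)) (Function('R')(X, F) = Add(Pow(X, 2), -1) = Add(-1, Pow(X, 2)))
Function('c')(g, U) = Add(-16, Mul(16, Pow(U, 2))) (Function('c')(g, U) = Mul(Mul(Add(-1, Pow(U, 2)), 4), 4) = Mul(Add(-4, Mul(4, Pow(U, 2))), 4) = Add(-16, Mul(16, Pow(U, 2))))
Mul(Function('c')(-1, 2), -467) = Mul(Add(-16, Mul(16, Pow(2, 2))), -467) = Mul(Add(-16, Mul(16, 4)), -467) = Mul(Add(-16, 64), -467) = Mul(48, -467) = -22416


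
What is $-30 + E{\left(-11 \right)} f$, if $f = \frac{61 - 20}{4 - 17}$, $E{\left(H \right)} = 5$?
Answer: $- \frac{595}{13} \approx -45.769$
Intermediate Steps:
$f = - \frac{41}{13}$ ($f = \frac{41}{-13} = 41 \left(- \frac{1}{13}\right) = - \frac{41}{13} \approx -3.1538$)
$-30 + E{\left(-11 \right)} f = -30 + 5 \left(- \frac{41}{13}\right) = -30 - \frac{205}{13} = - \frac{595}{13}$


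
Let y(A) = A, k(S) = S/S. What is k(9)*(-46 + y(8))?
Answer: -38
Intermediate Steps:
k(S) = 1
k(9)*(-46 + y(8)) = 1*(-46 + 8) = 1*(-38) = -38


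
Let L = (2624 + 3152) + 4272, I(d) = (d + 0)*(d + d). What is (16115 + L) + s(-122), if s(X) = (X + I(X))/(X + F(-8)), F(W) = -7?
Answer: 1115127/43 ≈ 25933.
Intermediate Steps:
I(d) = 2*d² (I(d) = d*(2*d) = 2*d²)
L = 10048 (L = 5776 + 4272 = 10048)
s(X) = (X + 2*X²)/(-7 + X) (s(X) = (X + 2*X²)/(X - 7) = (X + 2*X²)/(-7 + X))
(16115 + L) + s(-122) = (16115 + 10048) - 122*(1 + 2*(-122))/(-7 - 122) = 26163 - 122*(1 - 244)/(-129) = 26163 - 122*(-1/129)*(-243) = 26163 - 9882/43 = 1115127/43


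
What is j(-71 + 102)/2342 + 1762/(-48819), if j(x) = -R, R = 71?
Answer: -7592753/114334098 ≈ -0.066409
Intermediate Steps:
j(x) = -71 (j(x) = -1*71 = -71)
j(-71 + 102)/2342 + 1762/(-48819) = -71/2342 + 1762/(-48819) = -71*1/2342 + 1762*(-1/48819) = -71/2342 - 1762/48819 = -7592753/114334098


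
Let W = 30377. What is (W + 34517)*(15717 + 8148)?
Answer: 1548695310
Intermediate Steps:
(W + 34517)*(15717 + 8148) = (30377 + 34517)*(15717 + 8148) = 64894*23865 = 1548695310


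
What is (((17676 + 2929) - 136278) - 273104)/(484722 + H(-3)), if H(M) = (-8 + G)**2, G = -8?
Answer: -388777/484978 ≈ -0.80164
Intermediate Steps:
H(M) = 256 (H(M) = (-8 - 8)**2 = (-16)**2 = 256)
(((17676 + 2929) - 136278) - 273104)/(484722 + H(-3)) = (((17676 + 2929) - 136278) - 273104)/(484722 + 256) = ((20605 - 136278) - 273104)/484978 = (-115673 - 273104)*(1/484978) = -388777*1/484978 = -388777/484978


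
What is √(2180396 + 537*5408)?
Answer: 2*√1271123 ≈ 2254.9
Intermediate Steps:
√(2180396 + 537*5408) = √(2180396 + 2904096) = √5084492 = 2*√1271123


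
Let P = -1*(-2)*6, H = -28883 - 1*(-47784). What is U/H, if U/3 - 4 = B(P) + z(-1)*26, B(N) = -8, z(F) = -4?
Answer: -324/18901 ≈ -0.017142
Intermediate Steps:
H = 18901 (H = -28883 + 47784 = 18901)
P = 12 (P = 2*6 = 12)
U = -324 (U = 12 + 3*(-8 - 4*26) = 12 + 3*(-8 - 104) = 12 + 3*(-112) = 12 - 336 = -324)
U/H = -324/18901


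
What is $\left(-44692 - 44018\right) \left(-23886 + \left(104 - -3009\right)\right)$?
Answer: $1842772830$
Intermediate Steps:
$\left(-44692 - 44018\right) \left(-23886 + \left(104 - -3009\right)\right) = - 88710 \left(-23886 + \left(104 + 3009\right)\right) = - 88710 \left(-23886 + 3113\right) = \left(-88710\right) \left(-20773\right) = 1842772830$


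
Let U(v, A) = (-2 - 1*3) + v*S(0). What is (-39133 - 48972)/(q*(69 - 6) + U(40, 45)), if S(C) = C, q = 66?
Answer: -88105/4153 ≈ -21.215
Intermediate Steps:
U(v, A) = -5 (U(v, A) = (-2 - 1*3) + v*0 = (-2 - 3) + 0 = -5 + 0 = -5)
(-39133 - 48972)/(q*(69 - 6) + U(40, 45)) = (-39133 - 48972)/(66*(69 - 6) - 5) = -88105/(66*63 - 5) = -88105/(4158 - 5) = -88105/4153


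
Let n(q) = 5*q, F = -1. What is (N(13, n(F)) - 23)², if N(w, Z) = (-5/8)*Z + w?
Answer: 3025/64 ≈ 47.266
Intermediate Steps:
N(w, Z) = w - 5*Z/8 (N(w, Z) = (-5*⅛)*Z + w = -5*Z/8 + w = w - 5*Z/8)
(N(13, n(F)) - 23)² = ((13 - 25*(-1)/8) - 23)² = ((13 - 5/8*(-5)) - 23)² = ((13 + 25/8) - 23)² = (129/8 - 23)² = (-55/8)² = 3025/64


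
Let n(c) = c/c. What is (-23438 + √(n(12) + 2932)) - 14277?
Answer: -37715 + √2933 ≈ -37661.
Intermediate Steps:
n(c) = 1
(-23438 + √(n(12) + 2932)) - 14277 = (-23438 + √(1 + 2932)) - 14277 = (-23438 + √2933) - 14277 = -37715 + √2933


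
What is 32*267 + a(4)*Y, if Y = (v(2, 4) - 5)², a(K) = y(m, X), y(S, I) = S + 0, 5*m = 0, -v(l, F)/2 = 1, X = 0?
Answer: 8544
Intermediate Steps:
v(l, F) = -2 (v(l, F) = -2*1 = -2)
m = 0 (m = (⅕)*0 = 0)
y(S, I) = S
a(K) = 0
Y = 49 (Y = (-2 - 5)² = (-7)² = 49)
32*267 + a(4)*Y = 32*267 + 0*49 = 8544 + 0 = 8544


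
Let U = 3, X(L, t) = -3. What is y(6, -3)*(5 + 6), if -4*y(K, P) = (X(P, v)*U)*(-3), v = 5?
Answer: -297/4 ≈ -74.250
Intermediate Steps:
y(K, P) = -27/4 (y(K, P) = -(-3*3)*(-3)/4 = -(-9)*(-3)/4 = -¼*27 = -27/4)
y(6, -3)*(5 + 6) = -27*(5 + 6)/4 = -27/4*11 = -297/4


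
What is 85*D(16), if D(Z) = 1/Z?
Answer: 85/16 ≈ 5.3125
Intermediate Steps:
85*D(16) = 85/16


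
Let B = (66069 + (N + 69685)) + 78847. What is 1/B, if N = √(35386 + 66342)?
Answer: 214601/46053487473 - 68*√22/46053487473 ≈ 4.6529e-6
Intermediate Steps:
N = 68*√22 (N = √101728 = 68*√22 ≈ 318.95)
B = 214601 + 68*√22 (B = (66069 + (68*√22 + 69685)) + 78847 = (66069 + (69685 + 68*√22)) + 78847 = (135754 + 68*√22) + 78847 = 214601 + 68*√22 ≈ 2.1492e+5)
1/B = 1/(214601 + 68*√22)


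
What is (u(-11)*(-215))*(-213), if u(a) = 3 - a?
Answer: 641130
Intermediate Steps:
(u(-11)*(-215))*(-213) = ((3 - 1*(-11))*(-215))*(-213) = ((3 + 11)*(-215))*(-213) = (14*(-215))*(-213) = -3010*(-213) = 641130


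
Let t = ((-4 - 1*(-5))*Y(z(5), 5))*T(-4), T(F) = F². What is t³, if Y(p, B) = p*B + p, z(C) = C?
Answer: 110592000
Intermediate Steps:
Y(p, B) = p + B*p (Y(p, B) = B*p + p = p + B*p)
t = 480 (t = ((-4 - 1*(-5))*(5*(1 + 5)))*(-4)² = ((-4 + 5)*(5*6))*16 = (1*30)*16 = 30*16 = 480)
t³ = 480³ = 110592000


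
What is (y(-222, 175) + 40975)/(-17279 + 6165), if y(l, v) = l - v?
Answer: -20289/5557 ≈ -3.6511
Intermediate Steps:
(y(-222, 175) + 40975)/(-17279 + 6165) = ((-222 - 1*175) + 40975)/(-17279 + 6165) = ((-222 - 175) + 40975)/(-11114) = (-397 + 40975)*(-1/11114) = 40578*(-1/11114) = -20289/5557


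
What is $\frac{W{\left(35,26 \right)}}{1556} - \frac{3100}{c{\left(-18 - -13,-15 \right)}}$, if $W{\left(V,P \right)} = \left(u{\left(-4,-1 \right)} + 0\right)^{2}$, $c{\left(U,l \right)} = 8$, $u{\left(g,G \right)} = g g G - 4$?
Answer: $- \frac{301275}{778} \approx -387.24$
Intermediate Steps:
$u{\left(g,G \right)} = -4 + G g^{2}$ ($u{\left(g,G \right)} = g^{2} G - 4 = G g^{2} - 4 = -4 + G g^{2}$)
$W{\left(V,P \right)} = 400$ ($W{\left(V,P \right)} = \left(\left(-4 - \left(-4\right)^{2}\right) + 0\right)^{2} = \left(\left(-4 - 16\right) + 0\right)^{2} = \left(-20 + 0\right)^{2} = \left(-20\right)^{2} = 400$)
$\frac{W{\left(35,26 \right)}}{1556} - \frac{3100}{c{\left(-18 - -13,-15 \right)}} = \frac{400}{1556} - \frac{3100}{8} = 400 \cdot \frac{1}{1556} - \frac{775}{2} = \frac{100}{389} - \frac{775}{2} = - \frac{301275}{778}$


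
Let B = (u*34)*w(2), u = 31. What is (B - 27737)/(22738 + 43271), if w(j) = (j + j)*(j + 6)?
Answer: 1997/22003 ≈ 0.090760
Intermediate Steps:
w(j) = 2*j*(6 + j) (w(j) = (2*j)*(6 + j) = 2*j*(6 + j))
B = 33728 (B = (31*34)*(2*2*(6 + 2)) = 1054*(2*2*8) = 1054*32 = 33728)
(B - 27737)/(22738 + 43271) = (33728 - 27737)/(22738 + 43271) = 5991/66009 = 5991*(1/66009) = 1997/22003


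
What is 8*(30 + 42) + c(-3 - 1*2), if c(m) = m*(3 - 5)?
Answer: 586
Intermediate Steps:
c(m) = -2*m (c(m) = m*(-2) = -2*m)
8*(30 + 42) + c(-3 - 1*2) = 8*(30 + 42) - 2*(-3 - 1*2) = 8*72 - 2*(-3 - 2) = 576 - 2*(-5) = 576 + 10 = 586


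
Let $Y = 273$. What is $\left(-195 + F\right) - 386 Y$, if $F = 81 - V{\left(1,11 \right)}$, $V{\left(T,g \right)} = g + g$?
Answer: $-105514$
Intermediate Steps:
$V{\left(T,g \right)} = 2 g$
$F = 59$ ($F = 81 - 2 \cdot 11 = 81 - 22 = 59$)
$\left(-195 + F\right) - 386 Y = \left(-195 + 59\right) - 105378 = -136 - 105378 = -105514$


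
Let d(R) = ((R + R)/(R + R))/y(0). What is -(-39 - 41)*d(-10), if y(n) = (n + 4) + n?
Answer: 20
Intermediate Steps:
y(n) = 4 + 2*n (y(n) = (4 + n) + n = 4 + 2*n)
d(R) = ¼ (d(R) = ((R + R)/(R + R))/(4 + 2*0) = ((2*R)/((2*R)))/(4 + 0) = ((2*R)*(1/(2*R)))/4 = 1*(¼) = ¼)
-(-39 - 41)*d(-10) = -(-39 - 41)/4 = -(-80)/4 = -1*(-20) = 20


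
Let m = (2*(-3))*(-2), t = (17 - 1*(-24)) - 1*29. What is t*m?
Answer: 144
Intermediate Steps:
t = 12 (t = (17 + 24) - 29 = 41 - 29 = 12)
m = 12 (m = -6*(-2) = 12)
t*m = 12*12 = 144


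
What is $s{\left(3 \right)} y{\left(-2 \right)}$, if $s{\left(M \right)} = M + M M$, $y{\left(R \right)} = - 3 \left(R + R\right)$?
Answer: $144$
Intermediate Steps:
$y{\left(R \right)} = - 6 R$ ($y{\left(R \right)} = - 3 \cdot 2 R = - 6 R$)
$s{\left(M \right)} = M + M^{2}$
$s{\left(3 \right)} y{\left(-2 \right)} = 3 \left(1 + 3\right) \left(\left(-6\right) \left(-2\right)\right) = 3 \cdot 4 \cdot 12 = 12 \cdot 12 = 144$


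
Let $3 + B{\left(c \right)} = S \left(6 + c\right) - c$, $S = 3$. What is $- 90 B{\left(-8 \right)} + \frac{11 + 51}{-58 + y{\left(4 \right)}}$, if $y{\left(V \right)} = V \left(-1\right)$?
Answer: $89$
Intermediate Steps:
$y{\left(V \right)} = - V$
$B{\left(c \right)} = 15 + 2 c$ ($B{\left(c \right)} = -3 - \left(c - 3 \left(6 + c\right)\right) = -3 + \left(\left(18 + 3 c\right) - c\right) = -3 + \left(18 + 2 c\right) = 15 + 2 c$)
$- 90 B{\left(-8 \right)} + \frac{11 + 51}{-58 + y{\left(4 \right)}} = - 90 \left(15 + 2 \left(-8\right)\right) + \frac{11 + 51}{-58 - 4} = - 90 \left(15 - 16\right) + \frac{62}{-58 - 4} = \left(-90\right) \left(-1\right) + \frac{62}{-62} = 90 + 62 \left(- \frac{1}{62}\right) = 90 - 1 = 89$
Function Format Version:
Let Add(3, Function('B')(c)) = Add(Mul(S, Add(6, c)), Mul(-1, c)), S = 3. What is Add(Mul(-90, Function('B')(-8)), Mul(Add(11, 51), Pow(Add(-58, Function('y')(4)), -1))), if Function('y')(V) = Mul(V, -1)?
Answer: 89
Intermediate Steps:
Function('y')(V) = Mul(-1, V)
Function('B')(c) = Add(15, Mul(2, c)) (Function('B')(c) = Add(-3, Add(Mul(3, Add(6, c)), Mul(-1, c))) = Add(-3, Add(Add(18, Mul(3, c)), Mul(-1, c))) = Add(-3, Add(18, Mul(2, c))) = Add(15, Mul(2, c)))
Add(Mul(-90, Function('B')(-8)), Mul(Add(11, 51), Pow(Add(-58, Function('y')(4)), -1))) = Add(Mul(-90, Add(15, Mul(2, -8))), Mul(Add(11, 51), Pow(Add(-58, Mul(-1, 4)), -1))) = Add(Mul(-90, Add(15, -16)), Mul(62, Pow(Add(-58, -4), -1))) = Add(Mul(-90, -1), Mul(62, Pow(-62, -1))) = Add(90, Mul(62, Rational(-1, 62))) = Add(90, -1) = 89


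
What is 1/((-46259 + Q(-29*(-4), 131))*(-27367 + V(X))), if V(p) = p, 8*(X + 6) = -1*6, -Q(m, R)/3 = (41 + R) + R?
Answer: 1/1291165040 ≈ 7.7449e-10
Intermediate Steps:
Q(m, R) = -123 - 6*R (Q(m, R) = -3*((41 + R) + R) = -3*(41 + 2*R) = -123 - 6*R)
X = -27/4 (X = -6 + (-1*6)/8 = -6 + (⅛)*(-6) = -6 - ¾ = -27/4 ≈ -6.7500)
1/((-46259 + Q(-29*(-4), 131))*(-27367 + V(X))) = 1/((-46259 + (-123 - 6*131))*(-27367 - 27/4)) = 1/((-46259 + (-123 - 786))*(-109495/4)) = 1/((-46259 - 909)*(-109495/4)) = 1/(-47168*(-109495/4)) = 1/1291165040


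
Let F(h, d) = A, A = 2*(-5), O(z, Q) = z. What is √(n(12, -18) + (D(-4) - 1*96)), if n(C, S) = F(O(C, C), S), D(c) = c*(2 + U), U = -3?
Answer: I*√102 ≈ 10.1*I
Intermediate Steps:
D(c) = -c (D(c) = c*(2 - 3) = c*(-1) = -c)
A = -10
F(h, d) = -10
n(C, S) = -10
√(n(12, -18) + (D(-4) - 1*96)) = √(-10 + (-1*(-4) - 1*96)) = √(-10 + (4 - 96)) = √(-10 - 92) = √(-102) = I*√102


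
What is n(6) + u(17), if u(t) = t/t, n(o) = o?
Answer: 7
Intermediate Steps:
u(t) = 1
n(6) + u(17) = 6 + 1 = 7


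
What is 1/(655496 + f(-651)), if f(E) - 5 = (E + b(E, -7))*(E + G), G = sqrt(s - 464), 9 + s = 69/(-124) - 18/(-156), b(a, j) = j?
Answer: 62399311/67643855981730 + 47*I*sqrt(307564361)/67643855981730 ≈ 9.2247e-7 + 1.2185e-8*I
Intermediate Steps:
s = -15219/1612 (s = -9 + (69/(-124) - 18/(-156)) = -9 + (69*(-1/124) - 18*(-1/156)) = -9 + (-69/124 + 3/26) = -9 - 711/1612 = -15219/1612 ≈ -9.4411)
G = I*sqrt(307564361)/806 (G = sqrt(-15219/1612 - 464) = sqrt(-763187/1612) = I*sqrt(307564361)/806 ≈ 21.759*I)
f(E) = 5 + (-7 + E)*(E + I*sqrt(307564361)/806) (f(E) = 5 + (E - 7)*(E + I*sqrt(307564361)/806) = 5 + (-7 + E)*(E + I*sqrt(307564361)/806))
1/(655496 + f(-651)) = 1/(655496 + (5 + (-651)**2 - 7*(-651) - 7*I*sqrt(307564361)/806 + (1/806)*I*(-651)*sqrt(307564361))) = 1/(655496 + (5 + 423801 + 4557 - 7*I*sqrt(307564361)/806 - 21*I*sqrt(307564361)/26)) = 1/(655496 + (428363 - 329*I*sqrt(307564361)/403)) = 1/(1083859 - 329*I*sqrt(307564361)/403)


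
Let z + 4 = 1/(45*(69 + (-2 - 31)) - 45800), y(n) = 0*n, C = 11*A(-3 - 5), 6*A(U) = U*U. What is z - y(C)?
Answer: -176721/44180 ≈ -4.0000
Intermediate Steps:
A(U) = U²/6 (A(U) = (U*U)/6 = U²/6)
C = 352/3 (C = 11*((-3 - 5)²/6) = 11*((⅙)*(-8)²) = 11*((⅙)*64) = 11*(32/3) = 352/3 ≈ 117.33)
y(n) = 0
z = -176721/44180 (z = -4 + 1/(45*(69 + (-2 - 31)) - 45800) = -4 + 1/(45*(69 - 33) - 45800) = -4 + 1/(45*36 - 45800) = -4 + 1/(1620 - 45800) = -4 + 1/(-44180) = -4 - 1/44180 = -176721/44180 ≈ -4.0000)
z - y(C) = -176721/44180 - 1*0 = -176721/44180 + 0 = -176721/44180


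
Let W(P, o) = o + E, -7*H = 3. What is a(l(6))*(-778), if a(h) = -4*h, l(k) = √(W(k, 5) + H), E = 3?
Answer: 3112*√371/7 ≈ 8563.0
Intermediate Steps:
H = -3/7 (H = -⅐*3 = -3/7 ≈ -0.42857)
W(P, o) = 3 + o (W(P, o) = o + 3 = 3 + o)
l(k) = √371/7 (l(k) = √((3 + 5) - 3/7) = √(8 - 3/7) = √(53/7) = √371/7)
a(l(6))*(-778) = -4*√371/7*(-778) = 3112*√371/7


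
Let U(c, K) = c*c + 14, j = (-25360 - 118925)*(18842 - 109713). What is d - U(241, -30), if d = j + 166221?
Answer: 13111430361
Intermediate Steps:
j = 13111322235 (j = -144285*(-90871) = 13111322235)
U(c, K) = 14 + c² (U(c, K) = c² + 14 = 14 + c²)
d = 13111488456 (d = 13111322235 + 166221 = 13111488456)
d - U(241, -30) = 13111488456 - (14 + 241²) = 13111488456 - (14 + 58081) = 13111488456 - 1*58095 = 13111488456 - 58095 = 13111430361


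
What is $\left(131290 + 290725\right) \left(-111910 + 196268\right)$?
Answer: $35600341370$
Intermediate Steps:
$\left(131290 + 290725\right) \left(-111910 + 196268\right) = 422015 \cdot 84358 = 35600341370$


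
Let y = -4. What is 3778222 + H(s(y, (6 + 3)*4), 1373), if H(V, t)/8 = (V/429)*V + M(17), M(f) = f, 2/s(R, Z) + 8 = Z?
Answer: 79424863520/21021 ≈ 3.7784e+6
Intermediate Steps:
s(R, Z) = 2/(-8 + Z)
H(V, t) = 136 + 8*V²/429 (H(V, t) = 8*((V/429)*V + 17) = 8*(V²/429 + 17) = 8*(17 + V²/429) = 136 + 8*V²/429)
3778222 + H(s(y, (6 + 3)*4), 1373) = 3778222 + (136 + 8*(2/(-8 + (6 + 3)*4))²/429) = 3778222 + (136 + 8*(2/(-8 + 9*4))²/429) = 3778222 + (136 + 8*(2/(-8 + 36))²/429) = 3778222 + (136 + 8*(2/28)²/429) = 3778222 + (136 + 8*(2*(1/28))²/429) = 3778222 + (136 + 8*(1/14)²/429) = 3778222 + (136 + (8/429)*(1/196)) = 3778222 + (136 + 2/21021) = 3778222 + 2858858/21021 = 79424863520/21021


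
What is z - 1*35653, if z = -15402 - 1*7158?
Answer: -58213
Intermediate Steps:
z = -22560 (z = -15402 - 7158 = -22560)
z - 1*35653 = -22560 - 1*35653 = -22560 - 35653 = -58213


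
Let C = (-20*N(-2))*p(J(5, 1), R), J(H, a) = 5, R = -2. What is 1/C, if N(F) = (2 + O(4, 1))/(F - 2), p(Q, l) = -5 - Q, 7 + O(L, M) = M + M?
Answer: 1/150 ≈ 0.0066667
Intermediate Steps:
O(L, M) = -7 + 2*M (O(L, M) = -7 + (M + M) = -7 + 2*M)
N(F) = -3/(-2 + F) (N(F) = (2 + (-7 + 2*1))/(F - 2) = (2 + (-7 + 2))/(-2 + F) = (2 - 5)/(-2 + F) = -3/(-2 + F))
C = 150 (C = (-(-60)/(-2 - 2))*(-5 - 1*5) = (-(-60)/(-4))*(-5 - 5) = -(-60)*(-1)/4*(-10) = -20*¾*(-10) = -15*(-10) = 150)
1/C = 1/150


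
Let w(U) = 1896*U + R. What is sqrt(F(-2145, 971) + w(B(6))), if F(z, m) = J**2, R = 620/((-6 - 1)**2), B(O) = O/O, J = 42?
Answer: 2*sqrt(44990)/7 ≈ 60.602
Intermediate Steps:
B(O) = 1
R = 620/49 (R = 620/((-7)**2) = 620/49 ≈ 12.653)
F(z, m) = 1764 (F(z, m) = 42**2 = 1764)
w(U) = 620/49 + 1896*U (w(U) = 1896*U + 620/49 = 620/49 + 1896*U)
sqrt(F(-2145, 971) + w(B(6))) = sqrt(1764 + (620/49 + 1896*1)) = sqrt(1764 + (620/49 + 1896)) = sqrt(1764 + 93524/49) = sqrt(179960/49) = 2*sqrt(44990)/7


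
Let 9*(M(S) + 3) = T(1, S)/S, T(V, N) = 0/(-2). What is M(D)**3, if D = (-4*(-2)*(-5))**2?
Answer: -27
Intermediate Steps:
T(V, N) = 0 (T(V, N) = 0*(-1/2) = 0)
D = 1600 (D = (8*(-5))**2 = (-40)**2 = 1600)
M(S) = -3 (M(S) = -3 + (0/S)/9 = -3 + (1/9)*0 = -3 + 0 = -3)
M(D)**3 = (-3)**3 = -27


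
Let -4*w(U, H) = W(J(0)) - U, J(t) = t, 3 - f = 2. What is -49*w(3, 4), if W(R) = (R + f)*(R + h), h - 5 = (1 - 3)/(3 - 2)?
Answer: 0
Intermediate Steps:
f = 1 (f = 3 - 1*2 = 3 - 2 = 1)
h = 3 (h = 5 + (1 - 3)/(3 - 2) = 5 - 2/1 = 5 - 2*1 = 5 - 2 = 3)
W(R) = (1 + R)*(3 + R) (W(R) = (R + 1)*(R + 3) = (1 + R)*(3 + R))
w(U, H) = -3/4 + U/4 (w(U, H) = -((3 + 0**2 + 4*0) - U)/4 = -((3 + 0 + 0) - U)/4 = -(3 - U)/4 = -3/4 + U/4)
-49*w(3, 4) = -49*(-3/4 + (1/4)*3) = -49*(-3/4 + 3/4) = -49*0 = 0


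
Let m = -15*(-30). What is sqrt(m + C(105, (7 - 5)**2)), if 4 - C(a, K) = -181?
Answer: sqrt(635) ≈ 25.199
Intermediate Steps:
m = 450
C(a, K) = 185 (C(a, K) = 4 - 1*(-181) = 4 + 181 = 185)
sqrt(m + C(105, (7 - 5)**2)) = sqrt(450 + 185) = sqrt(635)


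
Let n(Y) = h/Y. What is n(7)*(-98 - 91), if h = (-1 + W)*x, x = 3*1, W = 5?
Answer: -324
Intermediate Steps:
x = 3
h = 12 (h = (-1 + 5)*3 = 4*3 = 12)
n(Y) = 12/Y
n(7)*(-98 - 91) = (12/7)*(-98 - 91) = (12*(⅐))*(-189) = (12/7)*(-189) = -324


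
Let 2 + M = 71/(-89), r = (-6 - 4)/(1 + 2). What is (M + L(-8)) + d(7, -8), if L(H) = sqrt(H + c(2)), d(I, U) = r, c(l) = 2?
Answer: -1637/267 + I*sqrt(6) ≈ -6.1311 + 2.4495*I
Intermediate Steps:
r = -10/3 ≈ -3.3333
d(I, U) = -10/3
L(H) = sqrt(2 + H) (L(H) = sqrt(H + 2) = sqrt(2 + H))
M = -249/89 (M = -2 + 71/(-89) = -2 + 71*(-1/89) = -2 - 71/89 = -249/89 ≈ -2.7978)
(M + L(-8)) + d(7, -8) = (-249/89 + sqrt(2 - 8)) - 10/3 = (-249/89 + sqrt(-6)) - 10/3 = (-249/89 + I*sqrt(6)) - 10/3 = -1637/267 + I*sqrt(6)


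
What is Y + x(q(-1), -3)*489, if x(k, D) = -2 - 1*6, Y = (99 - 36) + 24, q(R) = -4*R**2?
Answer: -3825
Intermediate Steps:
Y = 87 (Y = 63 + 24 = 87)
x(k, D) = -8 (x(k, D) = -2 - 6 = -8)
Y + x(q(-1), -3)*489 = 87 - 8*489 = 87 - 3912 = -3825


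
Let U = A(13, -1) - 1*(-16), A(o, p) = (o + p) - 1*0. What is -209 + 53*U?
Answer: 1275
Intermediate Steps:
A(o, p) = o + p (A(o, p) = (o + p) + 0 = o + p)
U = 28 (U = (13 - 1) - 1*(-16) = 12 + 16 = 28)
-209 + 53*U = -209 + 53*28 = -209 + 1484 = 1275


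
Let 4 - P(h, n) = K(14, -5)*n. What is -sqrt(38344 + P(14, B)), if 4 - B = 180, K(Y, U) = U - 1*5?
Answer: -2*sqrt(9147) ≈ -191.28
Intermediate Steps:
K(Y, U) = -5 + U (K(Y, U) = U - 5 = -5 + U)
B = -176 (B = 4 - 1*180 = 4 - 180 = -176)
P(h, n) = 4 + 10*n (P(h, n) = 4 - (-5 - 5)*n = 4 - (-10)*n = 4 + 10*n)
-sqrt(38344 + P(14, B)) = -sqrt(38344 + (4 + 10*(-176))) = -sqrt(38344 + (4 - 1760)) = -sqrt(38344 - 1756) = -sqrt(36588) = -2*sqrt(9147)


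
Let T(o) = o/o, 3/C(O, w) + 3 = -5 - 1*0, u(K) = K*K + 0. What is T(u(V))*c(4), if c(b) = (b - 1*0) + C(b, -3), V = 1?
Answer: 29/8 ≈ 3.6250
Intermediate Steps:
u(K) = K² (u(K) = K² + 0 = K²)
C(O, w) = -3/8 (C(O, w) = 3/(-3 + (-5 - 1*0)) = 3/(-3 + (-5 + 0)) = 3/(-3 - 5) = 3/(-8) = 3*(-⅛) = -3/8)
c(b) = -3/8 + b (c(b) = (b - 1*0) - 3/8 = (b + 0) - 3/8 = b - 3/8 = -3/8 + b)
T(o) = 1
T(u(V))*c(4) = 1*(-3/8 + 4) = 1*(29/8) = 29/8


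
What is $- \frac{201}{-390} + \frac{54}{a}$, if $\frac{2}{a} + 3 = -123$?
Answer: $- \frac{442193}{130} \approx -3401.5$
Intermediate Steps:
$a = - \frac{1}{63}$ ($a = \frac{2}{-3 - 123} = \frac{2}{-126} = 2 \left(- \frac{1}{126}\right) = - \frac{1}{63} \approx -0.015873$)
$- \frac{201}{-390} + \frac{54}{a} = - \frac{201}{-390} + \frac{54}{- \frac{1}{63}} = \left(-201\right) \left(- \frac{1}{390}\right) + 54 \left(-63\right) = \frac{67}{130} - 3402 = - \frac{442193}{130}$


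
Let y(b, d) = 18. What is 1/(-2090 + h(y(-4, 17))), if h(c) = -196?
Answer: -1/2286 ≈ -0.00043745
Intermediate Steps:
1/(-2090 + h(y(-4, 17))) = 1/(-2090 - 196) = 1/(-2286) = -1/2286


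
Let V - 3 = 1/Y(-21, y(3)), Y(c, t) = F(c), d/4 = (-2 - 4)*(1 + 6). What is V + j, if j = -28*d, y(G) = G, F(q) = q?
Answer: 98846/21 ≈ 4707.0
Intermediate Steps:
d = -168 (d = 4*((-2 - 4)*(1 + 6)) = 4*(-6*7) = 4*(-42) = -168)
Y(c, t) = c
V = 62/21 (V = 3 + 1/(-21) = 3 - 1/21 = 62/21 ≈ 2.9524)
j = 4704 (j = -28*(-168) = 4704)
V + j = 62/21 + 4704 = 98846/21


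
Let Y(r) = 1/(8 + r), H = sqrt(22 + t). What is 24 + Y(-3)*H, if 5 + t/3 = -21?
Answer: 24 + 2*I*sqrt(14)/5 ≈ 24.0 + 1.4967*I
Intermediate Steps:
t = -78 (t = -15 + 3*(-21) = -15 - 63 = -78)
H = 2*I*sqrt(14) (H = sqrt(22 - 78) = sqrt(-56) = 2*I*sqrt(14) ≈ 7.4833*I)
24 + Y(-3)*H = 24 + (2*I*sqrt(14))/(8 - 3) = 24 + (2*I*sqrt(14))/5 = 24 + 2*I*sqrt(14)/5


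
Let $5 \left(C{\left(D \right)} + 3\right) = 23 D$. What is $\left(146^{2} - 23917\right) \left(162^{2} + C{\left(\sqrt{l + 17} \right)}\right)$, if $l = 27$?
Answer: $-68252841 - \frac{119646 \sqrt{11}}{5} \approx -6.8332 \cdot 10^{7}$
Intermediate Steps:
$C{\left(D \right)} = -3 + \frac{23 D}{5}$
$\left(146^{2} - 23917\right) \left(162^{2} + C{\left(\sqrt{l + 17} \right)}\right) = \left(146^{2} - 23917\right) \left(162^{2} - \left(3 - \frac{23 \sqrt{27 + 17}}{5}\right)\right) = \left(21316 - 23917\right) \left(26244 - \left(3 - \frac{23 \sqrt{44}}{5}\right)\right) = - 2601 \left(26244 - \left(3 - \frac{23 \cdot 2 \sqrt{11}}{5}\right)\right) = - 2601 \left(26244 - \left(3 - \frac{46 \sqrt{11}}{5}\right)\right) = - 2601 \left(26241 + \frac{46 \sqrt{11}}{5}\right) = -68252841 - \frac{119646 \sqrt{11}}{5}$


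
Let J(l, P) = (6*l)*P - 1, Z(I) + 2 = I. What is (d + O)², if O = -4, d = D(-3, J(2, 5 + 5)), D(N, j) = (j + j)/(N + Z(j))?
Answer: 11881/3249 ≈ 3.6568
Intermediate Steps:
Z(I) = -2 + I
J(l, P) = -1 + 6*P*l (J(l, P) = 6*P*l - 1 = -1 + 6*P*l)
D(N, j) = 2*j/(-2 + N + j) (D(N, j) = (j + j)/(N + (-2 + j)) = (2*j)/(-2 + N + j) = 2*j/(-2 + N + j))
d = 119/57 (d = 2*(-1 + 6*(5 + 5)*2)/(-2 - 3 + (-1 + 6*(5 + 5)*2)) = 2*(-1 + 6*10*2)/(-2 - 3 + (-1 + 6*10*2)) = 2*(-1 + 120)/(-2 - 3 + (-1 + 120)) = 2*119/(-2 - 3 + 119) = 2*119/114 = 2*119*(1/114) = 119/57 ≈ 2.0877)
(d + O)² = (119/57 - 4)² = (-109/57)² = 11881/3249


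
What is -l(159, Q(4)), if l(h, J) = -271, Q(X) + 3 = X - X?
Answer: 271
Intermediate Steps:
Q(X) = -3 (Q(X) = -3 + (X - X) = -3 + 0 = -3)
-l(159, Q(4)) = -1*(-271) = 271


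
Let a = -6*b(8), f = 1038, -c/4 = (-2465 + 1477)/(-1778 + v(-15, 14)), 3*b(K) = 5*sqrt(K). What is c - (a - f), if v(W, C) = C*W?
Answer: 514898/497 + 20*sqrt(2) ≈ 1064.3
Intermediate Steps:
b(K) = 5*sqrt(K)/3 (b(K) = (5*sqrt(K))/3 = 5*sqrt(K)/3)
c = -988/497 (c = -4*(-2465 + 1477)/(-1778 + 14*(-15)) = -(-3952)/(-1778 - 210) = -(-3952)/(-1988) = -(-3952)*(-1)/1988 = -4*247/497 = -988/497 ≈ -1.9879)
a = -20*sqrt(2) (a = -10*sqrt(8) = -10*2*sqrt(2) = -20*sqrt(2) ≈ -28.284)
c - (a - f) = -988/497 - (-20*sqrt(2) - 1*1038) = -988/497 - (-20*sqrt(2) - 1038) = -988/497 - (-1038 - 20*sqrt(2)) = -988/497 + (1038 + 20*sqrt(2)) = 514898/497 + 20*sqrt(2)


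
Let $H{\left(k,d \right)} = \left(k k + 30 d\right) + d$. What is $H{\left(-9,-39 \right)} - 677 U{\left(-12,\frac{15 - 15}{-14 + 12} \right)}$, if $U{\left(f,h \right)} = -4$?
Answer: $1580$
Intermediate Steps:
$H{\left(k,d \right)} = k^{2} + 31 d$ ($H{\left(k,d \right)} = \left(k^{2} + 30 d\right) + d = k^{2} + 31 d$)
$H{\left(-9,-39 \right)} - 677 U{\left(-12,\frac{15 - 15}{-14 + 12} \right)} = \left(\left(-9\right)^{2} + 31 \left(-39\right)\right) - -2708 = \left(81 - 1209\right) + 2708 = -1128 + 2708 = 1580$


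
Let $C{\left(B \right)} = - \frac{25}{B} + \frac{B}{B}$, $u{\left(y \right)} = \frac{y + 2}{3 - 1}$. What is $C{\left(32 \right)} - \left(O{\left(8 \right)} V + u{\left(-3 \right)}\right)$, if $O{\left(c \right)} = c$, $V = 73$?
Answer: $- \frac{18665}{32} \approx -583.28$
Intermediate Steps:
$u{\left(y \right)} = 1 + \frac{y}{2}$ ($u{\left(y \right)} = \frac{2 + y}{2} = \left(2 + y\right) \frac{1}{2} = 1 + \frac{y}{2}$)
$C{\left(B \right)} = 1 - \frac{25}{B}$ ($C{\left(B \right)} = - \frac{25}{B} + 1 = 1 - \frac{25}{B}$)
$C{\left(32 \right)} - \left(O{\left(8 \right)} V + u{\left(-3 \right)}\right) = \frac{-25 + 32}{32} - \left(8 \cdot 73 + \left(1 + \frac{1}{2} \left(-3\right)\right)\right) = \frac{1}{32} \cdot 7 - \left(584 + \left(1 - \frac{3}{2}\right)\right) = \frac{7}{32} - \left(584 - \frac{1}{2}\right) = \frac{7}{32} - \frac{1167}{2} = - \frac{18665}{32}$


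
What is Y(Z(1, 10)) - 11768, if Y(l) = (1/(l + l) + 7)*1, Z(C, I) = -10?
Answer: -235221/20 ≈ -11761.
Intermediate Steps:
Y(l) = 7 + 1/(2*l) (Y(l) = (1/(2*l) + 7)*1 = (7 + 1/(2*l))*1 = 7 + 1/(2*l))
Y(Z(1, 10)) - 11768 = (7 + (½)/(-10)) - 11768 = (7 + (½)*(-⅒)) - 11768 = (7 - 1/20) - 11768 = 139/20 - 11768 = -235221/20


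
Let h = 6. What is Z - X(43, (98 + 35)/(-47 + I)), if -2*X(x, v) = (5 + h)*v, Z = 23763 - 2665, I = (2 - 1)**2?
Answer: 1939553/92 ≈ 21082.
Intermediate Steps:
I = 1 (I = 1**2 = 1)
Z = 21098
X(x, v) = -11*v/2 (X(x, v) = -(5 + 6)*v/2 = -11*v/2)
Z - X(43, (98 + 35)/(-47 + I)) = 21098 - (-11)*(98 + 35)/(-47 + 1)/2 = 21098 - (-11)*133/(-46)/2 = 21098 - (-11)*133*(-1/46)/2 = 21098 - (-11)*(-133)/(2*46) = 21098 - 1*1463/92 = 21098 - 1463/92 = 1939553/92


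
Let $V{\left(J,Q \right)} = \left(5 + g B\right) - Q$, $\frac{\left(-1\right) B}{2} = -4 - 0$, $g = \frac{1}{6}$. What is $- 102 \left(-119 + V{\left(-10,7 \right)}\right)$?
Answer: $12206$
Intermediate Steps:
$g = \frac{1}{6} \approx 0.16667$
$B = 8$ ($B = - 2 \left(-4 - 0\right) = - 2 \left(-4 + 0\right) = \left(-2\right) \left(-4\right) = 8$)
$V{\left(J,Q \right)} = \frac{19}{3} - Q$ ($V{\left(J,Q \right)} = \left(5 + \frac{1}{6} \cdot 8\right) - Q = \left(5 + \frac{4}{3}\right) - Q = \frac{19}{3} - Q$)
$- 102 \left(-119 + V{\left(-10,7 \right)}\right) = - 102 \left(-119 + \left(\frac{19}{3} - 7\right)\right) = - 102 \left(-119 - \frac{2}{3}\right) = \left(-102\right) \left(- \frac{359}{3}\right) = 12206$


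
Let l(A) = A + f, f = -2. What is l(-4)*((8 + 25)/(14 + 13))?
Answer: -22/3 ≈ -7.3333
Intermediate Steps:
l(A) = -2 + A (l(A) = A - 2 = -2 + A)
l(-4)*((8 + 25)/(14 + 13)) = (-2 - 4)*((8 + 25)/(14 + 13)) = -198/27 = -6*11/9 = -22/3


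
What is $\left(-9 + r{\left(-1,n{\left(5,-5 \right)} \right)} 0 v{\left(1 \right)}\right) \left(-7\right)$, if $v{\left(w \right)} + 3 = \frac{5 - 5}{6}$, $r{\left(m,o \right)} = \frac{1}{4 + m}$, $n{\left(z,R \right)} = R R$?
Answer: $63$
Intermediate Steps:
$n{\left(z,R \right)} = R^{2}$
$v{\left(w \right)} = -3$ ($v{\left(w \right)} = -3 + \frac{5 - 5}{6} = -3 + \left(5 - 5\right) \frac{1}{6} = -3 + 0 \cdot \frac{1}{6} = -3 + 0 = -3$)
$\left(-9 + r{\left(-1,n{\left(5,-5 \right)} \right)} 0 v{\left(1 \right)}\right) \left(-7\right) = \left(-9 + \frac{1}{4 - 1} \cdot 0 \left(-3\right)\right) \left(-7\right) = \left(-9 + \frac{1}{3} \cdot 0 \left(-3\right)\right) \left(-7\right) = \left(-9 + 0 \left(-3\right)\right) \left(-7\right) = \left(-9 + 0\right) \left(-7\right) = \left(-9\right) \left(-7\right) = 63$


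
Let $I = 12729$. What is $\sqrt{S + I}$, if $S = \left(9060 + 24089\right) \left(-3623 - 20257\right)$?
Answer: $i \sqrt{791585391} \approx 28135.0 i$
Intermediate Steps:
$S = -791598120$ ($S = 33149 \left(-23880\right) = -791598120$)
$\sqrt{S + I} = \sqrt{-791598120 + 12729} = \sqrt{-791585391} = i \sqrt{791585391}$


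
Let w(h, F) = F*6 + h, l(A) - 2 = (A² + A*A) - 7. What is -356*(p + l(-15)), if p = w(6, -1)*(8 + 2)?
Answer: -158420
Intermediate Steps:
l(A) = -5 + 2*A² (l(A) = 2 + ((A² + A*A) - 7) = 2 + ((A² + A²) - 7) = 2 + (2*A² - 7) = 2 + (-7 + 2*A²) = -5 + 2*A²)
w(h, F) = h + 6*F (w(h, F) = 6*F + h = h + 6*F)
p = 0 (p = (6 + 6*(-1))*(8 + 2) = (6 - 6)*10 = 0*10 = 0)
-356*(p + l(-15)) = -356*(0 + (-5 + 2*(-15)²)) = -356*(0 + (-5 + 2*225)) = -356*(0 + (-5 + 450)) = -356*(0 + 445) = -356*445 = -158420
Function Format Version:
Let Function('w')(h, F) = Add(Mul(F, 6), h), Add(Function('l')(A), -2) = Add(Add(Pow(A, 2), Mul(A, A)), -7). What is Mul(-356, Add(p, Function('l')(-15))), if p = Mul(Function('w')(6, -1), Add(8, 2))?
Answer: -158420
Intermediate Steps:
Function('l')(A) = Add(-5, Mul(2, Pow(A, 2))) (Function('l')(A) = Add(2, Add(Add(Pow(A, 2), Mul(A, A)), -7)) = Add(2, Add(Add(Pow(A, 2), Pow(A, 2)), -7)) = Add(2, Add(Mul(2, Pow(A, 2)), -7)) = Add(2, Add(-7, Mul(2, Pow(A, 2)))) = Add(-5, Mul(2, Pow(A, 2))))
Function('w')(h, F) = Add(h, Mul(6, F)) (Function('w')(h, F) = Add(Mul(6, F), h) = Add(h, Mul(6, F)))
p = 0 (p = Mul(Add(6, Mul(6, -1)), Add(8, 2)) = Mul(Add(6, -6), 10) = Mul(0, 10) = 0)
Mul(-356, Add(p, Function('l')(-15))) = Mul(-356, Add(0, Add(-5, Mul(2, Pow(-15, 2))))) = Mul(-356, Add(0, Add(-5, Mul(2, 225)))) = Mul(-356, Add(0, Add(-5, 450))) = Mul(-356, Add(0, 445)) = Mul(-356, 445) = -158420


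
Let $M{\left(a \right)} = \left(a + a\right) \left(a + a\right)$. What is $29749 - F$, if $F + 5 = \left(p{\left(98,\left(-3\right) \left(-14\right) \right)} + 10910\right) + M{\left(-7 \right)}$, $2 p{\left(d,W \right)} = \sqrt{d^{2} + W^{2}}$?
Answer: $18648 - 7 \sqrt{58} \approx 18595.0$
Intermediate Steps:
$p{\left(d,W \right)} = \frac{\sqrt{W^{2} + d^{2}}}{2}$ ($p{\left(d,W \right)} = \frac{\sqrt{d^{2} + W^{2}}}{2} = \frac{\sqrt{W^{2} + d^{2}}}{2}$)
$M{\left(a \right)} = 4 a^{2}$ ($M{\left(a \right)} = 2 a 2 a = 4 a^{2}$)
$F = 11101 + 7 \sqrt{58}$ ($F = -5 + \left(\left(\frac{\sqrt{\left(\left(-3\right) \left(-14\right)\right)^{2} + 98^{2}}}{2} + 10910\right) + 4 \left(-7\right)^{2}\right) = -5 + \left(\left(\frac{\sqrt{42^{2} + 9604}}{2} + 10910\right) + 4 \cdot 49\right) = -5 + \left(\left(\frac{\sqrt{1764 + 9604}}{2} + 10910\right) + 196\right) = -5 + \left(\left(\frac{\sqrt{11368}}{2} + 10910\right) + 196\right) = -5 + \left(\left(\frac{14 \sqrt{58}}{2} + 10910\right) + 196\right) = -5 + \left(\left(7 \sqrt{58} + 10910\right) + 196\right) = -5 + \left(\left(10910 + 7 \sqrt{58}\right) + 196\right) = -5 + \left(11106 + 7 \sqrt{58}\right) = 11101 + 7 \sqrt{58} \approx 11154.0$)
$29749 - F = 29749 - \left(11101 + 7 \sqrt{58}\right) = 18648 - 7 \sqrt{58}$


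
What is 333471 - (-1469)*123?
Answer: 514158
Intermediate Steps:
333471 - (-1469)*123 = 333471 - 1*(-180687) = 333471 + 180687 = 514158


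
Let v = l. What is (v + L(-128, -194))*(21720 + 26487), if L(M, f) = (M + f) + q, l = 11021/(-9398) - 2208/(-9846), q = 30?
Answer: -72597901344257/5140706 ≈ -1.4122e+7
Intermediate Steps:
l = -14626997/15422118 (l = 11021*(-1/9398) - 2208*(-1/9846) = -11021/9398 + 368/1641 = -14626997/15422118 ≈ -0.94844)
v = -14626997/15422118 ≈ -0.94844
L(M, f) = 30 + M + f (L(M, f) = (M + f) + 30 = 30 + M + f)
(v + L(-128, -194))*(21720 + 26487) = (-14626997/15422118 + (30 - 128 - 194))*(21720 + 26487) = (-14626997/15422118 - 292)*48207 = -4517885453/15422118*48207 = -72597901344257/5140706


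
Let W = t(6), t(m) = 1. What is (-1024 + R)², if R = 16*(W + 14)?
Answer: 614656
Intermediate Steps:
W = 1
R = 240 (R = 16*(1 + 14) = 16*15 = 240)
(-1024 + R)² = (-1024 + 240)² = (-784)² = 614656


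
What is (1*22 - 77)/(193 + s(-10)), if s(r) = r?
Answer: -55/183 ≈ -0.30055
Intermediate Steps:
(1*22 - 77)/(193 + s(-10)) = (1*22 - 77)/(193 - 10) = (22 - 77)/183 = -55*1/183 = -55/183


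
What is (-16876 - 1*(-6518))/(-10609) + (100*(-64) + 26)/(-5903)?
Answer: 128765040/62624927 ≈ 2.0561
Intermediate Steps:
(-16876 - 1*(-6518))/(-10609) + (100*(-64) + 26)/(-5903) = (-16876 + 6518)*(-1/10609) + (-6400 + 26)*(-1/5903) = -10358*(-1/10609) - 6374*(-1/5903) = 10358/10609 + 6374/5903 = 128765040/62624927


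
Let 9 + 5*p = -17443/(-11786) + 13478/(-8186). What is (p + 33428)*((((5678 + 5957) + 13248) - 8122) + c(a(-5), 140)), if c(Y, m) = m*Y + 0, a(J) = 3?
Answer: 1668918411946881/2906030 ≈ 5.7430e+8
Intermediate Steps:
c(Y, m) = Y*m (c(Y, m) = Y*m + 0 = Y*m)
p = -442192537/241200490 (p = -9/5 + (-17443/(-11786) + 13478/(-8186))/5 = -9/5 + (-17443*(-1/11786) + 13478*(-1/8186))/5 = -9/5 + (17443/11786 - 6739/4093)/5 = -9/5 + (⅕)*(-8031655/48240098) = -9/5 - 1606331/48240098 = -442192537/241200490 ≈ -1.8333)
(p + 33428)*((((5678 + 5957) + 13248) - 8122) + c(a(-5), 140)) = (-442192537/241200490 + 33428)*((((5678 + 5957) + 13248) - 8122) + 3*140) = 8062407787183*(((11635 + 13248) - 8122) + 420)/241200490 = 8062407787183*((24883 - 8122) + 420)/241200490 = 8062407787183*(16761 + 420)/241200490 = (8062407787183/241200490)*17181 = 1668918411946881/2906030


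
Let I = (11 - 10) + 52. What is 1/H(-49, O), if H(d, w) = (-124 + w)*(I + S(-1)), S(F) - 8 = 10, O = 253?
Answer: 1/9159 ≈ 0.00010918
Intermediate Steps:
S(F) = 18 (S(F) = 8 + 10 = 18)
I = 53 (I = 1 + 52 = 53)
H(d, w) = -8804 + 71*w (H(d, w) = (-124 + w)*(53 + 18) = (-124 + w)*71 = -8804 + 71*w)
1/H(-49, O) = 1/(-8804 + 71*253) = 1/(-8804 + 17963) = 1/9159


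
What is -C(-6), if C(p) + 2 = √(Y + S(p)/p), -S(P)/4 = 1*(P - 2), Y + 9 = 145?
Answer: 2 - 14*√6/3 ≈ -9.4310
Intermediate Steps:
Y = 136 (Y = -9 + 145 = 136)
S(P) = 8 - 4*P (S(P) = -4*(P - 2) = -4*(-2 + P) = 8 - 4*P)
C(p) = -2 + √(136 + (8 - 4*p)/p)
-C(-6) = -(-2 + 2*√(33 + 2/(-6))) = -(-2 + 2*√(33 + 2*(-⅙))) = -(-2 + 2*√(33 - ⅓)) = -(-2 + 2*√(98/3)) = -(-2 + 2*(7*√6/3)) = -(-2 + 14*√6/3) = 2 - 14*√6/3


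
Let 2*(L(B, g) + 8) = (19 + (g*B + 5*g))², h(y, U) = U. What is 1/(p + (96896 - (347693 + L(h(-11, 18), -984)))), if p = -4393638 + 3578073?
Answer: -2/513480477 ≈ -3.8950e-9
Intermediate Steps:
L(B, g) = -8 + (19 + 5*g + B*g)²/2 (L(B, g) = -8 + (19 + (g*B + 5*g))²/2 = -8 + (19 + (B*g + 5*g))²/2 = -8 + (19 + (5*g + B*g))²/2 = -8 + (19 + 5*g + B*g)²/2)
p = -815565
1/(p + (96896 - (347693 + L(h(-11, 18), -984)))) = 1/(-815565 + (96896 - (347693 + (-8 + (19 + 5*(-984) + 18*(-984))²/2)))) = 1/(-815565 + (96896 - (347693 + (-8 + (19 - 4920 - 17712)²/2)))) = 1/(-815565 + (96896 - (347693 + (-8 + (½)*(-22613)²)))) = 1/(-815565 + (96896 - (347693 + (-8 + (½)*511347769)))) = 1/(-815565 + (96896 - (347693 + (-8 + 511347769/2)))) = 1/(-815565 + (96896 - (347693 + 511347753/2))) = 1/(-815565 + (96896 - 1*512043139/2)) = 1/(-815565 + (96896 - 512043139/2)) = 1/(-815565 - 511849347/2) = 1/(-513480477/2) = -2/513480477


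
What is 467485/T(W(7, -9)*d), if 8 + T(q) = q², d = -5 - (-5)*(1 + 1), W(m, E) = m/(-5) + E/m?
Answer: 22906765/8444 ≈ 2712.8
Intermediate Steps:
W(m, E) = -m/5 + E/m (W(m, E) = m*(-⅕) + E/m = -m/5 + E/m)
d = 5 (d = -5 - (-5)*2 = -5 - 1*(-10) = -5 + 10 = 5)
T(q) = -8 + q²
467485/T(W(7, -9)*d) = 467485/(-8 + ((-⅕*7 - 9/7)*5)²) = 467485/(-8 + ((-7/5 - 9*⅐)*5)²) = 467485/(-8 + ((-7/5 - 9/7)*5)²) = 467485/(-8 + (-94/35*5)²) = 467485/(-8 + (-94/7)²) = 467485/(-8 + 8836/49) = 467485/(8444/49) = 467485*(49/8444) = 22906765/8444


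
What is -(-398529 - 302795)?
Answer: 701324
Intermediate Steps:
-(-398529 - 302795) = -1*(-701324) = 701324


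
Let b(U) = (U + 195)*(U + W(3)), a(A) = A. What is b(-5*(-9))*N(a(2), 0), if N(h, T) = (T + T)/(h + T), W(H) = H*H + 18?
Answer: 0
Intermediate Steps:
W(H) = 18 + H² (W(H) = H² + 18 = 18 + H²)
N(h, T) = 2*T/(T + h) (N(h, T) = (2*T)/(T + h) = 2*T/(T + h))
b(U) = (27 + U)*(195 + U) (b(U) = (U + 195)*(U + (18 + 3²)) = (195 + U)*(U + (18 + 9)) = (195 + U)*(U + 27) = (195 + U)*(27 + U) = (27 + U)*(195 + U))
b(-5*(-9))*N(a(2), 0) = (5265 + (-5*(-9))² + 222*(-5*(-9)))*(2*0/(0 + 2)) = (5265 + 45² + 222*45)*(2*0/2) = (5265 + 2025 + 9990)*(2*0*(½)) = 17280*0 = 0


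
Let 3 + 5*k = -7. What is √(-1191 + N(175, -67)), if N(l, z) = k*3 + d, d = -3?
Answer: 20*I*√3 ≈ 34.641*I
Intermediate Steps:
k = -2 (k = -⅗ + (⅕)*(-7) = -⅗ - 7/5 = -2)
N(l, z) = -9 (N(l, z) = -2*3 - 3 = -6 - 3 = -9)
√(-1191 + N(175, -67)) = √(-1191 - 9) = √(-1200) = 20*I*√3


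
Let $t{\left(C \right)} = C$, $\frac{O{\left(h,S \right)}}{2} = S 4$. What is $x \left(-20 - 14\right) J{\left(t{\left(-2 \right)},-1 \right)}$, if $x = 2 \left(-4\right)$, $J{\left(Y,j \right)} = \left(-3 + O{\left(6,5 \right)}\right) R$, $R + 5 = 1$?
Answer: $-40256$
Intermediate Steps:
$O{\left(h,S \right)} = 8 S$ ($O{\left(h,S \right)} = 2 S 4 = 2 \cdot 4 S = 8 S$)
$R = -4$ ($R = -5 + 1 = -4$)
$J{\left(Y,j \right)} = -148$ ($J{\left(Y,j \right)} = \left(-3 + 8 \cdot 5\right) \left(-4\right) = \left(-3 + 40\right) \left(-4\right) = 37 \left(-4\right) = -148$)
$x = -8$
$x \left(-20 - 14\right) J{\left(t{\left(-2 \right)},-1 \right)} = - 8 \left(-20 - 14\right) \left(-148\right) = \left(-8\right) \left(-34\right) \left(-148\right) = 272 \left(-148\right) = -40256$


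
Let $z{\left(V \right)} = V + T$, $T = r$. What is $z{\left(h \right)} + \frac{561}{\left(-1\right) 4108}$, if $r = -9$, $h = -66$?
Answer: $- \frac{308661}{4108} \approx -75.137$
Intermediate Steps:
$T = -9$
$z{\left(V \right)} = -9 + V$ ($z{\left(V \right)} = V - 9 = -9 + V$)
$z{\left(h \right)} + \frac{561}{\left(-1\right) 4108} = \left(-9 - 66\right) + \frac{561}{\left(-1\right) 4108} = -75 + \frac{561}{-4108} = -75 + 561 \left(- \frac{1}{4108}\right) = -75 - \frac{561}{4108} = - \frac{308661}{4108}$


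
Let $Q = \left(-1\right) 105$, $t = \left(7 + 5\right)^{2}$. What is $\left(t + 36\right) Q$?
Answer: $-18900$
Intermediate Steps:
$t = 144$ ($t = 12^{2} = 144$)
$Q = -105$
$\left(t + 36\right) Q = \left(144 + 36\right) \left(-105\right) = 180 \left(-105\right) = -18900$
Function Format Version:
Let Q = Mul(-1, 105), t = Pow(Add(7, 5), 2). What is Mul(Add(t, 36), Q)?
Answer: -18900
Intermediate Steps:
t = 144 (t = Pow(12, 2) = 144)
Q = -105
Mul(Add(t, 36), Q) = Mul(Add(144, 36), -105) = Mul(180, -105) = -18900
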